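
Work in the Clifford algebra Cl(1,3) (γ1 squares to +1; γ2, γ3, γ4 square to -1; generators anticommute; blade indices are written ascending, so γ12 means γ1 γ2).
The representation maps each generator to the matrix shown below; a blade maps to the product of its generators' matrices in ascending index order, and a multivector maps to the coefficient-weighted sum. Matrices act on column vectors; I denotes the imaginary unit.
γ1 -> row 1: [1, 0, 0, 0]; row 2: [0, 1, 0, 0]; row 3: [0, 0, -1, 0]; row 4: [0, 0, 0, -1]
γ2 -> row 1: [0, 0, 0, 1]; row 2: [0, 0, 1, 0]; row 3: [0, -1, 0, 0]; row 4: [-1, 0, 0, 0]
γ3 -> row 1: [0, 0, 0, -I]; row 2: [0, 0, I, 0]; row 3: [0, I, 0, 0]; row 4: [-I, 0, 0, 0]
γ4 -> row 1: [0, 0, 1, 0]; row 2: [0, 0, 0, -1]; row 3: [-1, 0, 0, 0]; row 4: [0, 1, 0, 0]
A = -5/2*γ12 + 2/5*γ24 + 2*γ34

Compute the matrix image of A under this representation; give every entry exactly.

Bivector images (products of the table entries): rho(γ12) = rho(γ1)rho(γ2) = row 1: [0, 0, 0, 1]; row 2: [0, 0, 1, 0]; row 3: [0, 1, 0, 0]; row 4: [1, 0, 0, 0]; rho(γ24) = rho(γ2)rho(γ4) = row 1: [0, 1, 0, 0]; row 2: [-1, 0, 0, 0]; row 3: [0, 0, 0, 1]; row 4: [0, 0, -1, 0]; rho(γ34) = rho(γ3)rho(γ4) = row 1: [0, -I, 0, 0]; row 2: [-I, 0, 0, 0]; row 3: [0, 0, 0, -I]; row 4: [0, 0, -I, 0].
M = (-5/2)*rho(γ12) + (2/5)*rho(γ24) + (2)*rho(γ34), summed entrywise:
Answer: row 1: [0, 2/5 - 2*I, 0, -5/2]; row 2: [-2/5 - 2*I, 0, -5/2, 0]; row 3: [0, -5/2, 0, 2/5 - 2*I]; row 4: [-5/2, 0, -2/5 - 2*I, 0]


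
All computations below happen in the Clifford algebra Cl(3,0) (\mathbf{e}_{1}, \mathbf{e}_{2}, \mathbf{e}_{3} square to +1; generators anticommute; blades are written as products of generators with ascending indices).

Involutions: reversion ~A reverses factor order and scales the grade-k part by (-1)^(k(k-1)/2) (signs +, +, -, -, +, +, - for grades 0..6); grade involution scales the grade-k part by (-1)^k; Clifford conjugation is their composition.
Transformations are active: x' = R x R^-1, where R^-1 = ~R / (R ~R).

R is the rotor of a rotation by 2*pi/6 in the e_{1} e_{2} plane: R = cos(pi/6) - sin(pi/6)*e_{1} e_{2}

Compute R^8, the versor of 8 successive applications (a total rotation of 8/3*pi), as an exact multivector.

Because a rotor carries half the rotation angle, composing 8 copies of this e_{1} e_{2}-plane rotor multiplies the phase: 8*(pi/6) = \frac{4 \pi}{3}, hence R^8 = cos(\frac{4 \pi}{3}) - sin(\frac{4 \pi}{3})*e_{1} e_{2}.
cos(\frac{4 \pi}{3}) = - \frac{1}{2} and sin(\frac{4 \pi}{3}) = - \frac{\sqrt{3}}{2}, so R^8 = -\frac{1}{2} + \frac{\sqrt{3}}{2} e_{1} e_{2}. The net rotation is 2/3*pi (after discarding 1 full turn, each of which contributes a factor -1 to the rotor); the rotor keeps the half-angle phase exactly.
Answer: -\frac{1}{2} + \frac{\sqrt{3}}{2} e_{1} e_{2}


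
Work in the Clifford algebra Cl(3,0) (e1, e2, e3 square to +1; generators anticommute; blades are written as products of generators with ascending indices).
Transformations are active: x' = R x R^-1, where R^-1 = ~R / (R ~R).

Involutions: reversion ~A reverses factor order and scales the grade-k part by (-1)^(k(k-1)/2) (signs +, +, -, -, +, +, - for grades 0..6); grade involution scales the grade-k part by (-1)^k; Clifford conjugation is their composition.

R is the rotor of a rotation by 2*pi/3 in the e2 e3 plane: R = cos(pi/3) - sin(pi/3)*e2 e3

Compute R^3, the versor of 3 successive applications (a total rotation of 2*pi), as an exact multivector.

Rotor phase runs at HALF the rotation angle; powers of one rotor simply add phase, so after 3 steps in e2 e3 the phase is 3*pi/3 = pi and R^3 = cos(pi) - sin(pi)*e2 e3.
cos(pi) = -1 and sin(pi) = 0, so R^3 = -1. The total rotation 2*pi is 1 full turn, so every vector returns to itself, yet the rotor is -1, on the OTHER sheet of the double cover (an odd number of 2*pi turns).
Answer: -1


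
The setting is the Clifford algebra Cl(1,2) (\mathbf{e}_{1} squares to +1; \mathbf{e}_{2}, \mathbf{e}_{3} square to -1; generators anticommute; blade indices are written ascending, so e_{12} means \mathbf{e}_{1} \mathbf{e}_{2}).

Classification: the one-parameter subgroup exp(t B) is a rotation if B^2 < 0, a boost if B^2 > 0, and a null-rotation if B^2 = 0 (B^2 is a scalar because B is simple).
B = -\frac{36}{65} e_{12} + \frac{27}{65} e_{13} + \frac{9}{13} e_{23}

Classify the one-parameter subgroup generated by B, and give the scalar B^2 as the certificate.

B^2 term by term: the squares give (-\frac{36}{65})^2*(e_{12})^2 + (\frac{27}{65})^2*(e_{13})^2 + (\frac{9}{13})^2*(e_{23})^2 = \frac{1296}{4225}*(+1) + \frac{729}{4225}*(+1) + \frac{81}{169}*(-1) = 0 (each basis 2-blade squares to minus the product of its generators' squares); cross terms between blades sharing an index anticommute and cancel. So B^2 = 0.
Answer: null-rotation, certificate B^2 = 0. Key observation: B^2 = 0 is a conjugation invariant, so its sign decides the class regardless of the surface form of B.


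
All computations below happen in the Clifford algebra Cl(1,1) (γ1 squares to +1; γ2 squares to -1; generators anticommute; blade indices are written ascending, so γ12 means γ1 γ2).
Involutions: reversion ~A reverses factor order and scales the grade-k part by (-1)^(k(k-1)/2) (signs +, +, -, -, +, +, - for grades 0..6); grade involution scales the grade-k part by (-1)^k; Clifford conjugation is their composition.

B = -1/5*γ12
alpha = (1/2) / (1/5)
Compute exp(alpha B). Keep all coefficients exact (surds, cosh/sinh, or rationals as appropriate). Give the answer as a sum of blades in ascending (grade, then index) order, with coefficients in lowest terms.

B^2 = (-1/5)^2*(γ12)^2 = 1/25*(+1) = 1/25 (a basis 2-blade squares to minus the product of its generators' squares).
B^2 = 1/25 — the series telescopes hyperbolically here: l = 1/5, alpha*l = 1/2, so exp(alpha B) = cosh(1/2) + (sinh(1/2)/(1/5))*B = cosh(1/2) + (5*sinh(1/2))*B.
Answer: cosh(1/2) - sinh(1/2)*γ12


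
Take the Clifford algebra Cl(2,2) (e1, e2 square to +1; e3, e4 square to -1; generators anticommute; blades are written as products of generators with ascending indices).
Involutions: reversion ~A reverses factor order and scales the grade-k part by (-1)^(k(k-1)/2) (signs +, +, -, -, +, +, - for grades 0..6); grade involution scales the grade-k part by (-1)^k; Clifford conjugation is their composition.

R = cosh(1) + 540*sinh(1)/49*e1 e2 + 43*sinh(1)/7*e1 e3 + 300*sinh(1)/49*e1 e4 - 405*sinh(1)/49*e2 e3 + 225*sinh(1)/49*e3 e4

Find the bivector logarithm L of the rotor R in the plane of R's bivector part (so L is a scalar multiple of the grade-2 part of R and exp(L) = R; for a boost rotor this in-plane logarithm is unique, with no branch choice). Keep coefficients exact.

The scalar part of R is cosh(1), so cosh pins the rapidity up to sign — the sign comes from the bivector part; dividing that part by sinh of the rapidity yields the plane, and the in-plane L = rapidity * plane is unique because the two sign choices cancel.
Concretely: cosh(rapidity) = cosh(1) gives rapidity = ±1, and since rapidity/sinh(rapidity) is even the sign is immaterial: L = (rapidity/sinh(rapidity)) * <R>_2 = (1/sinh(1)) * <R>_2.
Answer: 540/49*e1 e2 + 43/7*e1 e3 + 300/49*e1 e4 - 405/49*e2 e3 + 225/49*e3 e4


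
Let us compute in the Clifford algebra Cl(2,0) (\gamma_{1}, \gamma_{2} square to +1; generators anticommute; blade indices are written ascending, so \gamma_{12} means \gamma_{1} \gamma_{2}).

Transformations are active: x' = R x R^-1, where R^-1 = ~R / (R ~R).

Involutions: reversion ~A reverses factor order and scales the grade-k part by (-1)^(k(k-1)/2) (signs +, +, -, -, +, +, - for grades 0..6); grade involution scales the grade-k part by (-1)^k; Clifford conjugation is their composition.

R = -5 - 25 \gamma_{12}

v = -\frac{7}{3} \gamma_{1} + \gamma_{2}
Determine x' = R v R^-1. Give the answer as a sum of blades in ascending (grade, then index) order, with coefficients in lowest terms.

~R = -5 + 25 \gamma_{12}, and R ~R = 650, so R^-1 = ~R / (650).
R v = -\frac{40}{3} \gamma_{1} - \frac{190}{3} \gamma_{2}
Answer: \frac{33}{13} \gamma_{1} - \frac{1}{39} \gamma_{2}


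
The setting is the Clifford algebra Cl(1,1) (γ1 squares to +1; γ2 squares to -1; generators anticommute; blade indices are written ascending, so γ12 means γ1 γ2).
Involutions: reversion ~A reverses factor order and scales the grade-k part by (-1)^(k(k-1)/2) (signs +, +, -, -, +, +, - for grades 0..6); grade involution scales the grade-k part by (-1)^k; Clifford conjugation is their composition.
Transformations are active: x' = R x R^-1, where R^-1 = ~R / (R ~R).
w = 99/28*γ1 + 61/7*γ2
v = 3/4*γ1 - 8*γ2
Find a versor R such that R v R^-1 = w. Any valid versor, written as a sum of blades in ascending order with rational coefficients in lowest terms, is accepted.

Equal squares first: v^2 = w^2 = -1015/16. Then v + w = 30/7*γ1 + 5/7*γ2 is a versor taking v to w, provided it is invertible.
Answer: 30/7*γ1 + 5/7*γ2


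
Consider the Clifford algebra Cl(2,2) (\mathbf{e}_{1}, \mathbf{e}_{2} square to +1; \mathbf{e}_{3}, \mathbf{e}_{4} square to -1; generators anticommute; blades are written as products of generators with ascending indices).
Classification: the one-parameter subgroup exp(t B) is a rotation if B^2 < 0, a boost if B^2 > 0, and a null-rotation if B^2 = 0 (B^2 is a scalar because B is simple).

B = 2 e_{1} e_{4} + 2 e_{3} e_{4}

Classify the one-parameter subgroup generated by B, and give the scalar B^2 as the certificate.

B^2 term by term: the squares give (2)^2*(e_{1} e_{4})^2 + (2)^2*(e_{3} e_{4})^2 = 4*(+1) + 4*(-1) = 0 (each basis 2-blade squares to minus the product of its generators' squares); cross terms between blades sharing an index anticommute and cancel. So B^2 = 0.
Answer: null-rotation, certificate B^2 = 0. No conjugation can change B^2 = 0; the sign gives the class.


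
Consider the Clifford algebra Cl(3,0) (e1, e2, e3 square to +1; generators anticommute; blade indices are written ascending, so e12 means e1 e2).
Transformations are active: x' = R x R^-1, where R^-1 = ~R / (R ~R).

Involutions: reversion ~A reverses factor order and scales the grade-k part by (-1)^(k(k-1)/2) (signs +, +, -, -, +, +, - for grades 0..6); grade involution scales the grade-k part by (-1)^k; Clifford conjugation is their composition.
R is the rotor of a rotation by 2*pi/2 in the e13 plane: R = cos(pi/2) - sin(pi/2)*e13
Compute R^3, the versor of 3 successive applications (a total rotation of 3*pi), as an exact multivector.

Because a rotor carries half the rotation angle, composing 3 copies of this e13-plane rotor multiplies the phase: 3*(pi/2) = 3*pi/2, hence R^3 = cos(3*pi/2) - sin(3*pi/2)*e13.
cos(3*pi/2) = 0 and sin(3*pi/2) = -1, so R^3 = e13. The net rotation is 1*pi (after discarding 1 full turn, each of which contributes a factor -1 to the rotor); the rotor keeps the half-angle phase exactly.
Answer: e13


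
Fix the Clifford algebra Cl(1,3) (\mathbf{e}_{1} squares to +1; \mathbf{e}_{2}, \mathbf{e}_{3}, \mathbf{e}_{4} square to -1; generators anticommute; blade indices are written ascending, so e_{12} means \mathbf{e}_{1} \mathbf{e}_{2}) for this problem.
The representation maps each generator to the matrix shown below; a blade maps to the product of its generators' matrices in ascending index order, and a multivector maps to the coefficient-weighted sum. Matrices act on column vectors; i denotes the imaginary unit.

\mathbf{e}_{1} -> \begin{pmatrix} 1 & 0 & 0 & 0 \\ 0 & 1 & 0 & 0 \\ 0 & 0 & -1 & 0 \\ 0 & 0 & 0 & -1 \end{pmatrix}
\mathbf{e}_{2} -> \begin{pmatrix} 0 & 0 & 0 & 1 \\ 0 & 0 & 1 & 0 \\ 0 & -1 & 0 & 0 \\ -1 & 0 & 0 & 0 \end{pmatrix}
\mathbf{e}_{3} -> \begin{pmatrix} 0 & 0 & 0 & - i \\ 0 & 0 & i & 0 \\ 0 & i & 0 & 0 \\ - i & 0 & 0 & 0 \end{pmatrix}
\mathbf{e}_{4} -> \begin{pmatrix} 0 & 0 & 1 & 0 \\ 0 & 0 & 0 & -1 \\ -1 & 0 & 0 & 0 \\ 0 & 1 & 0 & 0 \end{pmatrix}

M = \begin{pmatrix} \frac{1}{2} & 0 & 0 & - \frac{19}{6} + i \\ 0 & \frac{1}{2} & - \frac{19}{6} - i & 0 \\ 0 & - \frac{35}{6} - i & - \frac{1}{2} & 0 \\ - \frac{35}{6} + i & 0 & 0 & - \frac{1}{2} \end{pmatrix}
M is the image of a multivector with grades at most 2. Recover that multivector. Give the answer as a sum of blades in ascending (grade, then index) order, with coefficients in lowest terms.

Method: the blade images are trace-orthogonal — tr(rho(e_A) rho(e_B)^-1) = 4 if A = B and 0 otherwise — and rho(e_A)^-1 = (e_A)^2 * rho(e_A) with (e_A)^2 = +1 or -1, so the coefficient of e_A in the preimage is (e_A)^2 * tr(M rho(e_A))/4.
Nonzero projections over blades of grade <= 2: e_{1}: (e_{1})^2 = +1, tr(M rho(e_{1})) = 2, coefficient \frac{1}{2}; e_{2}: (e_{2})^2 = -1, tr(M rho(e_{2})) = - \frac{16}{3}, coefficient \frac{4}{3}; e_{3}: (e_{3})^2 = -1, tr(M rho(e_{3})) = 4, coefficient -1; e_{12}: (e_{12})^2 = +1, tr(M rho(e_{12})) = -18, coefficient -\frac{9}{2}. Every other blade of grade <= 2 projects to 0.
Answer: \frac{1}{2} e_{1} + \frac{4}{3} e_{2} - e_{3} - \frac{9}{2} e_{12}


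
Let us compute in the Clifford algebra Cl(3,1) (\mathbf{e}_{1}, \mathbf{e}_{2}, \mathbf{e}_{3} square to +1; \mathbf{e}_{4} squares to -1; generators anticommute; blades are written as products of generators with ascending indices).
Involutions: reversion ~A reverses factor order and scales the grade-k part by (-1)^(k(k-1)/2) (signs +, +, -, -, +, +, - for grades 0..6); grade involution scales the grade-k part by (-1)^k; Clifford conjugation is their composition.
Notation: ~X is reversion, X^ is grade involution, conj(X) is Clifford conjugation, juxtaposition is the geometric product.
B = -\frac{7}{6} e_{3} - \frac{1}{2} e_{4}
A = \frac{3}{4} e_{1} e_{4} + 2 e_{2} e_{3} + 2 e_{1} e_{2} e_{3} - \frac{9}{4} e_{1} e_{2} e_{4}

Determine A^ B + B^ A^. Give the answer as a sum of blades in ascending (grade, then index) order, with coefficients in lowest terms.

first term: \frac{3}{8} e_{1} - \frac{7}{3} e_{2} + \frac{83}{24} e_{1} e_{2} + \frac{7}{8} e_{1} e_{3} e_{4} - e_{2} e_{3} e_{4} + \frac{29}{8} e_{1} e_{2} e_{3} e_{4}
second term: \frac{3}{8} e_{1} - \frac{7}{3} e_{2} - \frac{83}{24} e_{1} e_{2} - \frac{7}{8} e_{1} e_{3} e_{4} + e_{2} e_{3} e_{4} + \frac{29}{8} e_{1} e_{2} e_{3} e_{4}
Answer: \frac{3}{4} e_{1} - \frac{14}{3} e_{2} + \frac{29}{4} e_{1} e_{2} e_{3} e_{4}


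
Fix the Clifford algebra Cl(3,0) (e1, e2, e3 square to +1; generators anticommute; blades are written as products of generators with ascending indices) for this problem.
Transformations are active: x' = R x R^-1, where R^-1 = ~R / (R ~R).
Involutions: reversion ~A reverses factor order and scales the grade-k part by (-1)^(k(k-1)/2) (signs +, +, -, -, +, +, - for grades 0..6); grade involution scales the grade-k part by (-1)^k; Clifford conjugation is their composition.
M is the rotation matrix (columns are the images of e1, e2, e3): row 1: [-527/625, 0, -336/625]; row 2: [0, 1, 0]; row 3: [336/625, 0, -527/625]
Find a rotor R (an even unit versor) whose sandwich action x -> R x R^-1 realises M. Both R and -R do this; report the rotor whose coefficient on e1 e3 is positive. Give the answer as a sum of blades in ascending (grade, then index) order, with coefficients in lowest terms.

Method: write R = a + b12*e1 e2 + b13*e1 e3 + b23*e2 e3 with a^2 + b12^2 + b13^2 + b23^2 = 1 (so R^-1 = ~R). Expanding the columns R e_j ~R gives tr M = 4a^2 - 1 and, from the antisymmetric part, M21 - M12 = -4a*b12, M13 - M31 = 4a*b13, M32 - M23 = -4a*b23.
Here tr M = -429/625, so a^2 = (1 + tr M)/4 = 49/625 and a = ±7/25. Taking a = 7/25: M21 - M12 = 0, M13 - M31 = -672/625, M32 - M23 = 0, giving b12 = 0, b13 = -24/25, b23 = 0, i.e. R = 7/25 - 24/25*e1 e3.
Its e1 e3 coefficient is negative, so report the other preimage -R.
Answer: -7/25 + 24/25*e1 e3. Sheet selection: the two-to-one cover makes ±R indistinguishable at the matrix level (trace -429/625), so uniqueness comes from the required sign on e1 e3.


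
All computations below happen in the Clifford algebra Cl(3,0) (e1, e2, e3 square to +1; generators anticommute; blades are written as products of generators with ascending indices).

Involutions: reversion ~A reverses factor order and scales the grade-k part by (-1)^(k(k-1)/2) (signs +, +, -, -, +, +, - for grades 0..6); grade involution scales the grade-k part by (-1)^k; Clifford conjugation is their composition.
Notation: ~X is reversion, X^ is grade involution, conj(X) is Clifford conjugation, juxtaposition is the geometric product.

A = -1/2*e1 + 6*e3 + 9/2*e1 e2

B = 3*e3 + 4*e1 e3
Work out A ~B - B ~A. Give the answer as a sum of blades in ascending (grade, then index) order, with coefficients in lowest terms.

first term: 18 + 24*e1 + 2*e3 - 3/2*e1 e3 + 18*e2 e3 + 27/2*e1 e2 e3
second term: 18 + 24*e1 + 2*e3 + 3/2*e1 e3 - 18*e2 e3 - 27/2*e1 e2 e3
Answer: -3*e1 e3 + 36*e2 e3 + 27*e1 e2 e3


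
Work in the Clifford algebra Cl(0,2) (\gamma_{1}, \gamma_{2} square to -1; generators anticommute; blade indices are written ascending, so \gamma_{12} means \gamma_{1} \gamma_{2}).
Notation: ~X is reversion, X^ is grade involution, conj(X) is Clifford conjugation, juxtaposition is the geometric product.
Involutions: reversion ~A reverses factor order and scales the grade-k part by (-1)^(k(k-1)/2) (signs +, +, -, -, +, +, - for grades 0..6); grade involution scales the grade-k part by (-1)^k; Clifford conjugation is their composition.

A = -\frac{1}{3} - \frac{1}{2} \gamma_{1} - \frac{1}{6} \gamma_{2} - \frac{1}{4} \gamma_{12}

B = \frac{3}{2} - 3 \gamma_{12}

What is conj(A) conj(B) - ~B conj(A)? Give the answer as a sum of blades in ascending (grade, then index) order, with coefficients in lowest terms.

first term: -\frac{5}{4} + \frac{5}{4} \gamma_{1} - \frac{5}{4} \gamma_{2} - \frac{5}{8} \gamma_{12}
second term: -\frac{5}{4} + \frac{1}{4} \gamma_{1} + \frac{7}{4} \gamma_{2} - \frac{5}{8} \gamma_{12}
Answer: \gamma_{1} - 3 \gamma_{2}


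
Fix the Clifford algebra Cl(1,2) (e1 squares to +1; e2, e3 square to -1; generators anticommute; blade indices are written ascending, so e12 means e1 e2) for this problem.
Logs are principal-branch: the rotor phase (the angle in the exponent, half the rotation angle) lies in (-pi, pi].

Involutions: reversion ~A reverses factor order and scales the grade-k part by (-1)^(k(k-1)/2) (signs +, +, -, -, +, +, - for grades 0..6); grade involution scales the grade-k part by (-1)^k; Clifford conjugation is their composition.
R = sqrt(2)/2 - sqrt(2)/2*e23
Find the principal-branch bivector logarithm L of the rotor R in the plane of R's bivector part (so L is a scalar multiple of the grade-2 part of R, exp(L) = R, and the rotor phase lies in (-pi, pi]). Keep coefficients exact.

The scalar part of R is sqrt(2)/2, which fixes the principal-branch rotor phase; the unit plane is then the bivector part divided by the sine of that phase, and L is that plane scaled by the phase.
Concretely: cos(phase) = sqrt(2)/2 gives phase = ±pi/4, and since phase/sin(phase) is even the sign is immaterial: L = (phase/sin(phase)) * <R>_2 = (sqrt(2)*pi/4) * <R>_2.
Answer: -pi/4*e23


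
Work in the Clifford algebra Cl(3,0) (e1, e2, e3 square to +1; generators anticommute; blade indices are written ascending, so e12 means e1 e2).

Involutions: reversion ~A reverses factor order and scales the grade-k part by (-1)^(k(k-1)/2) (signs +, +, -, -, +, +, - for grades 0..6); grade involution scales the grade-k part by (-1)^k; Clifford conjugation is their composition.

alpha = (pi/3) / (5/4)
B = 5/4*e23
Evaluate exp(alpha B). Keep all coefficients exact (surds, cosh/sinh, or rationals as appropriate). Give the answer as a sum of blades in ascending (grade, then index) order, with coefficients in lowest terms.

B^2 = (5/4)^2*(e23)^2 = 25/16*(-1) = -25/16 (a basis 2-blade squares to minus the product of its generators' squares).
B^2 = -25/16 — circular case — the even/odd split gives cos and sin: l = 5/4, alpha*l = pi/3, so exp(alpha B) = cos(pi/3) + (sin(pi/3)/(5/4))*B = 1/2 + (2*sqrt(3)/5)*B.
Answer: 1/2 + sqrt(3)/2*e23


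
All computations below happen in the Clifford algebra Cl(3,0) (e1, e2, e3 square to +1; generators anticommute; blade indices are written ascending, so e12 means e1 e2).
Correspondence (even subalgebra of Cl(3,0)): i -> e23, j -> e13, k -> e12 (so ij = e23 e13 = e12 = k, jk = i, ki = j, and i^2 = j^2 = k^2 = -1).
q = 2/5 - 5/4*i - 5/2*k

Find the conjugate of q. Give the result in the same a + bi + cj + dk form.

In blades: q = 2/5 - 5/2*e12 - 5/4*e23.
Quaternion conjugation is reversion on the even subalgebra: the scalar is fixed and every grade-2 blade flips sign, giving 2/5 + 5/2*e12 + 5/4*e23; translating back:
Answer: 2/5 + 5/4*i + 5/2*k


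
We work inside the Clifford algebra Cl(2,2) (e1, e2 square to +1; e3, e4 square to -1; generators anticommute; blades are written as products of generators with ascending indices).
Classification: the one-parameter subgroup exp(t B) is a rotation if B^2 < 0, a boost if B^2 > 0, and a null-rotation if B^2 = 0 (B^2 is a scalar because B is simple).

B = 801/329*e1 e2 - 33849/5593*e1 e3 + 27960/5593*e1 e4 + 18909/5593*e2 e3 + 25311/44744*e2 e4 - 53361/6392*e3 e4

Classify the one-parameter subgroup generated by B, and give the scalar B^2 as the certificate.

B^2 term by term: the squares give (801/329)^2*(e1 e2)^2 + (-33849/5593)^2*(e1 e3)^2 + (27960/5593)^2*(e1 e4)^2 + (18909/5593)^2*(e2 e3)^2 + (25311/44744)^2*(e2 e4)^2 + (-53361/6392)^2*(e3 e4)^2 = 641601/108241*(-1) + 1145754801/31281649*(+1) + 781761600/31281649*(+1) + 357550281/31281649*(+1) + 640646721/2002025536*(+1) + 2847396321/40857664*(-1) = -9/4 (each basis 2-blade squares to minus the product of its generators' squares); cross terms between blades sharing an index anticommute and cancel; the commuting (index-disjoint) pairs give grade-4 terms 2*c*c'*(blade product), which cancel blade by blade — e1 e2 e3 e4: -6106023/150212 + 856752039/125126596 + 1057391280/31281649 = 0 — confirming B is simple. So B^2 = -9/4.
Answer: rotation, certificate B^2 = -9/4. Why this suffices: the scalar -9/4 survives any versor conjugation, so its sign alone determines the class however B is presented.


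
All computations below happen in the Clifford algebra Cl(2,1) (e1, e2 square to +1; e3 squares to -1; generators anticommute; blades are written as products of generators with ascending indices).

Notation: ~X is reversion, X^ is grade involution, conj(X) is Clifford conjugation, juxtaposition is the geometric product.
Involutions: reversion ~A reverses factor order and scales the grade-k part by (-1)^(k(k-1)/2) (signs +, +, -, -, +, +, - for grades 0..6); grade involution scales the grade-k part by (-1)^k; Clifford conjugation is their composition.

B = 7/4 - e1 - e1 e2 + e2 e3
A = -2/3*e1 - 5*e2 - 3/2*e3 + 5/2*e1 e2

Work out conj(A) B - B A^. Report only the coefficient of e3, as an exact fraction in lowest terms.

first term: -19/6 + 37/6*e1 + 85/12*e2 + 61/8*e3 + 5/8*e1 e2 - e1 e3 - 5/6*e1 e2 e3
second term: 11/6 - 23/6*e1 + 65/12*e2 - 19/8*e3 - 5/8*e1 e2 - 4*e1 e3 - 5/6*e1 e2 e3
Answer: 10


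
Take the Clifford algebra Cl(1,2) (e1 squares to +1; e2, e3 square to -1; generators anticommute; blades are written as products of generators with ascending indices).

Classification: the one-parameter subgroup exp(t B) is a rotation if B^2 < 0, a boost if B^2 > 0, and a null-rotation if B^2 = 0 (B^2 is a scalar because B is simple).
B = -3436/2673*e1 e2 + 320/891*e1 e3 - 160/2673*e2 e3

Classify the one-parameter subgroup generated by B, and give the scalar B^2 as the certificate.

B^2 term by term: the squares give (-3436/2673)^2*(e1 e2)^2 + (320/891)^2*(e1 e3)^2 + (-160/2673)^2*(e2 e3)^2 = 11806096/7144929*(+1) + 102400/793881*(+1) + 25600/7144929*(-1) = 16/9 (each basis 2-blade squares to minus the product of its generators' squares); cross terms between blades sharing an index anticommute and cancel. So B^2 = 16/9.
Answer: boost, certificate B^2 = 16/9. No conjugation can change B^2 = 16/9; the sign gives the class.


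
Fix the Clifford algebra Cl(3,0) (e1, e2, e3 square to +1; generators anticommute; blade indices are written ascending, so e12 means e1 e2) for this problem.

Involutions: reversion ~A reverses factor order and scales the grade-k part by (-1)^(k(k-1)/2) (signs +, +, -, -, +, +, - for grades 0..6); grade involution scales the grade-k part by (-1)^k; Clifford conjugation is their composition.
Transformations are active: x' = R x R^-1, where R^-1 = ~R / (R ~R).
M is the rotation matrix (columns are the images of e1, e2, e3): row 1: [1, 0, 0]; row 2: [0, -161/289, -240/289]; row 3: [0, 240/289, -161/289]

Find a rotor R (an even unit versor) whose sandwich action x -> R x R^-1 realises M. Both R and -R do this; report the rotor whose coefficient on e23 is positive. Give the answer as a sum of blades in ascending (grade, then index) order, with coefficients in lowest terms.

Method: write R = a + b12*e12 + b13*e13 + b23*e23 with a^2 + b12^2 + b13^2 + b23^2 = 1 (so R^-1 = ~R). Expanding the columns R e_j ~R gives tr M = 4a^2 - 1 and, from the antisymmetric part, M21 - M12 = -4a*b12, M13 - M31 = 4a*b13, M32 - M23 = -4a*b23.
Here tr M = -33/289, so a^2 = (1 + tr M)/4 = 64/289 and a = ±8/17. Taking a = 8/17: M21 - M12 = 0, M13 - M31 = 0, M32 - M23 = 480/289, giving b12 = 0, b13 = 0, b23 = -15/17, i.e. R = 8/17 - 15/17*e23.
Its e23 coefficient is negative, so report the other preimage -R.
Answer: -8/17 + 15/17*e23. Uniqueness: Spin(3) -> SO(3) maps R and -R to the same rotation of trace -33/289; fixing the sign of the e23 coefficient removes the ambiguity.


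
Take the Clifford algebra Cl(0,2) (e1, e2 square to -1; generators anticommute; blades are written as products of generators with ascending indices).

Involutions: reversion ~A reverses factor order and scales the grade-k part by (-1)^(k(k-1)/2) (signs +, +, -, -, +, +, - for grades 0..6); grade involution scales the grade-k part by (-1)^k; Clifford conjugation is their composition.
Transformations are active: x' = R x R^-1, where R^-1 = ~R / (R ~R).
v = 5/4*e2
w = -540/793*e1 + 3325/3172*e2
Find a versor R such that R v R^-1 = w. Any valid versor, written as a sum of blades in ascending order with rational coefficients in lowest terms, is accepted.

The midline construction: v and w both square to -25/16, so reflecting in their sum -540/793*e1 + 3645/1586*e2 exchanges them.
Answer: -540/793*e1 + 3645/1586*e2


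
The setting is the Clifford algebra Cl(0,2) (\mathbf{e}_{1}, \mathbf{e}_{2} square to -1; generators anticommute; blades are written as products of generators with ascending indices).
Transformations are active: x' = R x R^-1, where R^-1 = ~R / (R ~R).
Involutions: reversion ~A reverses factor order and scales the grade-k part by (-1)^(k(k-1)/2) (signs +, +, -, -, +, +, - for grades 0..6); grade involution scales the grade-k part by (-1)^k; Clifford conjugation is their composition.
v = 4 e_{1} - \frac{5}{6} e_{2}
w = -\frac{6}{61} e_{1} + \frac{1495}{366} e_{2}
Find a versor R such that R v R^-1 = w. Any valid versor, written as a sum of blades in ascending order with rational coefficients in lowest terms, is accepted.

The midline construction: v and w both square to -\frac{601}{36}, so reflecting in their sum \frac{238}{61} e_{1} + \frac{595}{183} e_{2} exchanges them.
Answer: \frac{238}{61} e_{1} + \frac{595}{183} e_{2}


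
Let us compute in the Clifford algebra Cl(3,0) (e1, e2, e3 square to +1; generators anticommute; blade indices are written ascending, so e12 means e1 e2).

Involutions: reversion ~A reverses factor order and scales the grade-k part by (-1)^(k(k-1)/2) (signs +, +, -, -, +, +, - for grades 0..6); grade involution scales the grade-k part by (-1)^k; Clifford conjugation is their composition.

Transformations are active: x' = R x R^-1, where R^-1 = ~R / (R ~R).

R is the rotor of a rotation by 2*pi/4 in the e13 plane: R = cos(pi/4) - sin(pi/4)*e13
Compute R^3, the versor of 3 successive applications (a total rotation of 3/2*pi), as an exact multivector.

The rotor phase is half the rotation angle and phases add under composition, so 3 steps in the e13 plane accumulate phase 3*(pi/4) = 3*pi/4: R^3 = cos(3*pi/4) - sin(3*pi/4)*e13.
cos(3*pi/4) = -sqrt(2)/2 and sin(3*pi/4) = sqrt(2)/2, so R^3 = -sqrt(2)/2 - sqrt(2)/2*e13. The net rotation is 3/2*pi; the rotor keeps the half-angle phase exactly.
Answer: -sqrt(2)/2 - sqrt(2)/2*e13


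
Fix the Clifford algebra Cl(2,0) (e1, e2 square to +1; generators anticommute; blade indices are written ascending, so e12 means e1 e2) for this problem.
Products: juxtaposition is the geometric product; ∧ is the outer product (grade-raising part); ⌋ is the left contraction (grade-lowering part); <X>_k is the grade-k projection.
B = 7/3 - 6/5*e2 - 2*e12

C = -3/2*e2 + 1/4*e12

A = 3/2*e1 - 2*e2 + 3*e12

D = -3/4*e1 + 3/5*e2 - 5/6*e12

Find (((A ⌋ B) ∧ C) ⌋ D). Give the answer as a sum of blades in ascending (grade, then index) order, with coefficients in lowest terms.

step 1: 42/5 - 4*e1 - 3*e2
step 2: -63/5*e2 + 81/10*e12
step 3: -81/100 - 21/2*e1
Answer: -81/100 - 21/2*e1


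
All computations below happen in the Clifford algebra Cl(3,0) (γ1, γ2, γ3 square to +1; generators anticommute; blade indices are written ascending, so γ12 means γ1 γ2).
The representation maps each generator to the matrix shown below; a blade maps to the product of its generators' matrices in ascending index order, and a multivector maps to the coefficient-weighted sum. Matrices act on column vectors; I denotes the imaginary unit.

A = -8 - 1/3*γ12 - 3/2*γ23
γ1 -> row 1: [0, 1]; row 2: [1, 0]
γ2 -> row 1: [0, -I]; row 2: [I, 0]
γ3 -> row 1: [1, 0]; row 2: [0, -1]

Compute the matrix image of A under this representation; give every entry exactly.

Bivector images (products of the table entries): rho(γ12) = rho(γ1)rho(γ2) = row 1: [I, 0]; row 2: [0, -I]; rho(γ23) = rho(γ2)rho(γ3) = row 1: [0, I]; row 2: [I, 0].
M = (-8)*1 + (-1/3)*rho(γ12) + (-3/2)*rho(γ23), summed entrywise (1 is the identity matrix):
Answer: row 1: [-8 - I/3, -3*I/2]; row 2: [-3*I/2, -8 + I/3]


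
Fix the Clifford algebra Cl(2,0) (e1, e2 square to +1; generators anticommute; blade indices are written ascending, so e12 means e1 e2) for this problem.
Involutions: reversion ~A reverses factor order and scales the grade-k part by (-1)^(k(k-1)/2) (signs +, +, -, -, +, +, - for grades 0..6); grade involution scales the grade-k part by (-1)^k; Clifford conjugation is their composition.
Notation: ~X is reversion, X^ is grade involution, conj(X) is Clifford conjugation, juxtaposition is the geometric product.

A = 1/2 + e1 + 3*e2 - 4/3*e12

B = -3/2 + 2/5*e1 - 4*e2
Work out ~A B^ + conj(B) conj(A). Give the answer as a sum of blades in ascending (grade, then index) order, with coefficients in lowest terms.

first term: 217/20 + 109/30*e1 - 59/30*e2 + 16/5*e12
second term: -247/20 - 121/30*e1 + 179/30*e2 + 16/5*e12
Answer: -3/2 - 2/5*e1 + 4*e2 + 32/5*e12


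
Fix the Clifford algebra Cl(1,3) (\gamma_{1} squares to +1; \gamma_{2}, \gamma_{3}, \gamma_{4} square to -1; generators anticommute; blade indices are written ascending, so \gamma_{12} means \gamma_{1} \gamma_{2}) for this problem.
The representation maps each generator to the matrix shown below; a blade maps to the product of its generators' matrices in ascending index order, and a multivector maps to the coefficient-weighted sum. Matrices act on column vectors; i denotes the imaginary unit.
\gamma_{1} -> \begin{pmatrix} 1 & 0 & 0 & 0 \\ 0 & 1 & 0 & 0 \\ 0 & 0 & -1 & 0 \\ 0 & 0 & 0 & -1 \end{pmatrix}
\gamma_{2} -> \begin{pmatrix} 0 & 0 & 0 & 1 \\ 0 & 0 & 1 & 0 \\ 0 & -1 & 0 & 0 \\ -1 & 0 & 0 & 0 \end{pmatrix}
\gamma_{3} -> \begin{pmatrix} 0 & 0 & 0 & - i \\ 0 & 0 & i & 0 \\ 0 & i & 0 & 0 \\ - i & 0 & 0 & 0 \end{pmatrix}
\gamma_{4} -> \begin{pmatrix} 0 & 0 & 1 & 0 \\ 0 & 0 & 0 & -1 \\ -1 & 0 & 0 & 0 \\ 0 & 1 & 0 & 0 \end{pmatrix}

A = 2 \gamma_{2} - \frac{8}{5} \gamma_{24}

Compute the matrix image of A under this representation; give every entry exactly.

Bivector images (products of the table entries): rho(\gamma_{24}) = rho(\gamma_{2})rho(\gamma_{4}) = \begin{pmatrix} 0 & 1 & 0 & 0 \\ -1 & 0 & 0 & 0 \\ 0 & 0 & 0 & 1 \\ 0 & 0 & -1 & 0 \end{pmatrix}.
M = (2)*rho(\gamma_{2}) + (-\frac{8}{5})*rho(\gamma_{24}), summed entrywise:
Answer: \begin{pmatrix} 0 & - \frac{8}{5} & 0 & 2 \\ \frac{8}{5} & 0 & 2 & 0 \\ 0 & -2 & 0 & - \frac{8}{5} \\ -2 & 0 & \frac{8}{5} & 0 \end{pmatrix}


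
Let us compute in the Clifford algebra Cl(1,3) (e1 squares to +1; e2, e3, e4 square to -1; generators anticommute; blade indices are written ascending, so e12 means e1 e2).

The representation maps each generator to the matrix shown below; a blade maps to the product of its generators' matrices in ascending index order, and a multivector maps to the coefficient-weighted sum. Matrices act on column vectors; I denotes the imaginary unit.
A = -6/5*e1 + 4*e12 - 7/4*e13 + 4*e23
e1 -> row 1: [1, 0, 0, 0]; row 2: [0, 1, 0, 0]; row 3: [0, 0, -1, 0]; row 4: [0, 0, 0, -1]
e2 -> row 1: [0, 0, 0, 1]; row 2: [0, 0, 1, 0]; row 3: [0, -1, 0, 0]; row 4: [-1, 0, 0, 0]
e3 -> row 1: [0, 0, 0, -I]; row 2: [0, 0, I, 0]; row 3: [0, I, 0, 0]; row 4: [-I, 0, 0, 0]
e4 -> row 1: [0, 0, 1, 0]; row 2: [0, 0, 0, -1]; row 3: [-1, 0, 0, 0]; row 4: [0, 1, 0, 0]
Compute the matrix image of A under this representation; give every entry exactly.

Bivector images (products of the table entries): rho(e12) = rho(e1)rho(e2) = row 1: [0, 0, 0, 1]; row 2: [0, 0, 1, 0]; row 3: [0, 1, 0, 0]; row 4: [1, 0, 0, 0]; rho(e13) = rho(e1)rho(e3) = row 1: [0, 0, 0, -I]; row 2: [0, 0, I, 0]; row 3: [0, -I, 0, 0]; row 4: [I, 0, 0, 0]; rho(e23) = rho(e2)rho(e3) = row 1: [-I, 0, 0, 0]; row 2: [0, I, 0, 0]; row 3: [0, 0, -I, 0]; row 4: [0, 0, 0, I].
M = (-6/5)*rho(e1) + (4)*rho(e12) + (-7/4)*rho(e13) + (4)*rho(e23), summed entrywise:
Answer: row 1: [-6/5 - 4*I, 0, 0, 4 + 7*I/4]; row 2: [0, -6/5 + 4*I, 4 - 7*I/4, 0]; row 3: [0, 4 + 7*I/4, 6/5 - 4*I, 0]; row 4: [4 - 7*I/4, 0, 0, 6/5 + 4*I]


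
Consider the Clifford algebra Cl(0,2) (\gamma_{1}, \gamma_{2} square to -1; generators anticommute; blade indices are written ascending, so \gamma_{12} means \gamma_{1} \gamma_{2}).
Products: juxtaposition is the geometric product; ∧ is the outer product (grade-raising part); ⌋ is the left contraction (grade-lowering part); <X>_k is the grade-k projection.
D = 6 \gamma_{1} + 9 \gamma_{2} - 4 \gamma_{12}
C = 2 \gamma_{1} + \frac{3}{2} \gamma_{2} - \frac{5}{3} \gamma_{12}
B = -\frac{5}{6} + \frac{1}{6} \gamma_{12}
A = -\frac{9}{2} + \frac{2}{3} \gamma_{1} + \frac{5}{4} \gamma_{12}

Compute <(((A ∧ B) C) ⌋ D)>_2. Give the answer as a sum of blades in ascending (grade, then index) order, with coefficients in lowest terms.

step 1: \frac{15}{4} - \frac{5}{9} \gamma_{1} - \frac{43}{24} \gamma_{12}
step 2: -\frac{15}{8} + \frac{163}{16} \gamma_{1} + \frac{241}{216} \gamma_{2} - \frac{85}{12} \gamma_{12}
step 3: -\frac{199}{2} - \frac{1697}{108} \gamma_{1} + \frac{191}{8} \gamma_{2} + \frac{15}{2} \gamma_{12}
step 4: \frac{15}{2} \gamma_{12}
Answer: \frac{15}{2} \gamma_{12}


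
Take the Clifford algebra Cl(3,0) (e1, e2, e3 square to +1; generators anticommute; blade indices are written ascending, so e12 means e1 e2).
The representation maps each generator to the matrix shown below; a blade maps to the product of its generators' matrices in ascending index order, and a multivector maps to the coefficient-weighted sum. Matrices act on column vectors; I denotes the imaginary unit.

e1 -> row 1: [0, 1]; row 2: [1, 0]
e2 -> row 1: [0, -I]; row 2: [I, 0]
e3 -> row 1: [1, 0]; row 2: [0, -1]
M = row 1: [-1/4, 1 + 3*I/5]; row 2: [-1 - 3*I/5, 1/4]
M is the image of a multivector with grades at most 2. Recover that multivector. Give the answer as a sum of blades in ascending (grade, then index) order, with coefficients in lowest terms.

Method: 1, rho(e1), rho(e2), rho(e3) form a trace-orthogonal basis of the 2x2 complex matrices (tr(X Y) = 2 if X = Y, else 0), so M = m0*1 + m1*rho(e1) + m2*rho(e2) + m3*rho(e3) with m0 = tr(M)/2 = 0, m1 = tr(M rho(e1))/2 = 0, m2 = tr(M rho(e2))/2 = -3/5 + I, m3 = tr(M rho(e3))/2 = -1/4.
Multiplying table entries, the bivector images are rho(e12) = I*rho(e3), rho(e13) = -I*rho(e2), rho(e23) = I*rho(e1); with real blade coefficients the real parts of m0..m3 are the coefficients of 1, e1, e2, e3 and the imaginary parts give the bivectors (e23: Im m1, e13: -Im m2, e12: Im m3).
Answer: -3/5*e2 - 1/4*e3 - e13


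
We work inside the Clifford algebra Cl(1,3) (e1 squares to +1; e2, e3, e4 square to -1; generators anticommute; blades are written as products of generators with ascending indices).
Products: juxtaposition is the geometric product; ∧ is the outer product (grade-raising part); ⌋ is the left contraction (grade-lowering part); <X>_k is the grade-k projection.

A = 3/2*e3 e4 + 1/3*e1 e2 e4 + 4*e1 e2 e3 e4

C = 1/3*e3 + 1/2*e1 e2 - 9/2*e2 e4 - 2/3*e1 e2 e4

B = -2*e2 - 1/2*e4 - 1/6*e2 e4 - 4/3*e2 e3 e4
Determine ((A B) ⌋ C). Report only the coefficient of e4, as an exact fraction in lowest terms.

step 1: -95/18*e1 + 2*e2 + 3/4*e3 + 1/6*e1 e2 - 10/9*e1 e3 - 2/3*e1 e4 + 1/4*e2 e3 + 2*e1 e2 e3 + 8*e1 e3 e4 - 3*e2 e3 e4
step 2: -1/6 + e1 - 37/12*e2 + 80/9*e4 - 4/3*e1 e4 + 95/27*e2 e4
Answer: 80/9


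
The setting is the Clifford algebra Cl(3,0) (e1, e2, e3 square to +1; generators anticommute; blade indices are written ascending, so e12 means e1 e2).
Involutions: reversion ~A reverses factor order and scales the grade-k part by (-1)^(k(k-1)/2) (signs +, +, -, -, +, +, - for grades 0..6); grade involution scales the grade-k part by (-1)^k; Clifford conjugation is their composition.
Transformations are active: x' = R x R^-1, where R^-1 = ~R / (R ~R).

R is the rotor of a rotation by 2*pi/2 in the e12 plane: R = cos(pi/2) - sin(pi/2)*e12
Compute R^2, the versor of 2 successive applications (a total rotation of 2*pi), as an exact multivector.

Half-angle bookkeeping: 2 applications in e12 add up to rotor phase 2*pi/2 = pi, so R^2 = cos(pi) - sin(pi)*e12.
cos(pi) = -1 and sin(pi) = 0, so R^2 = -1. The total rotation 2*pi is 1 full turn, so every vector returns to itself, yet the rotor is -1, on the OTHER sheet of the double cover (an odd number of 2*pi turns).
Answer: -1


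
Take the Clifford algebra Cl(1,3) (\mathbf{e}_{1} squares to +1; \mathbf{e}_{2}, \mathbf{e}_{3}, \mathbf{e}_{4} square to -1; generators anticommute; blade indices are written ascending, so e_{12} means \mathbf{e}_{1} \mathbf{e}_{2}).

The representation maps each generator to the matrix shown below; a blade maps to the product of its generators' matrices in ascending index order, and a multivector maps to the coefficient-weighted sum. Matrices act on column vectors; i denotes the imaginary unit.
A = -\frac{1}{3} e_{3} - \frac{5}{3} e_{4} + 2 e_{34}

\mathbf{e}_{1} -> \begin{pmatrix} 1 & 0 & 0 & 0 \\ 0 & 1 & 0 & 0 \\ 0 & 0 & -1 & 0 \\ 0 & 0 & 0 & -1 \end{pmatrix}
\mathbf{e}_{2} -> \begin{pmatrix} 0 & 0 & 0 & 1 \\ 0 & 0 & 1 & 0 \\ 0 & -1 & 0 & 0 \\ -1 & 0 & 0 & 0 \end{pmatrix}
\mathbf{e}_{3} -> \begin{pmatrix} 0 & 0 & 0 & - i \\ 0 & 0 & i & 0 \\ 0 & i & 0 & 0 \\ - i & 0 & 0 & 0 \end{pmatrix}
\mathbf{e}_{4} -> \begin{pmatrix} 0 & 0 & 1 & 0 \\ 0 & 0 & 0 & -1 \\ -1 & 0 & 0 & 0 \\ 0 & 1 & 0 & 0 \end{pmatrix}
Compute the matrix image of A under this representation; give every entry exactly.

Bivector images (products of the table entries): rho(e_{34}) = rho(\mathbf{e}_{3})rho(\mathbf{e}_{4}) = \begin{pmatrix} 0 & - i & 0 & 0 \\ - i & 0 & 0 & 0 \\ 0 & 0 & 0 & - i \\ 0 & 0 & - i & 0 \end{pmatrix}.
M = (-\frac{1}{3})*rho(e_{3}) + (-\frac{5}{3})*rho(e_{4}) + (2)*rho(e_{34}), summed entrywise:
Answer: \begin{pmatrix} 0 & - 2 i & - \frac{5}{3} & \frac{i}{3} \\ - 2 i & 0 & - \frac{i}{3} & \frac{5}{3} \\ \frac{5}{3} & - \frac{i}{3} & 0 & - 2 i \\ \frac{i}{3} & - \frac{5}{3} & - 2 i & 0 \end{pmatrix}


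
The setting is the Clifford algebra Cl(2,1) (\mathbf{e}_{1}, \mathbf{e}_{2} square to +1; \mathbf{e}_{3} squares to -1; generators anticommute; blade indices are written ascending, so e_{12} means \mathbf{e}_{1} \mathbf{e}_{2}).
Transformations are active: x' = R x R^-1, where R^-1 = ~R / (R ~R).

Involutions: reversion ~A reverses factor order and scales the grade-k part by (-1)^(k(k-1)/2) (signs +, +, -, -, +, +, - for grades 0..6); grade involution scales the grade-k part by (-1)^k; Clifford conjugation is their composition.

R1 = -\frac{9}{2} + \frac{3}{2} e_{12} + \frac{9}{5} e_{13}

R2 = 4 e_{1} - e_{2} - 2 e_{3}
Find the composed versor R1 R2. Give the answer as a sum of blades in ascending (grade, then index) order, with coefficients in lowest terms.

Distribute over the terms of R1 (each basis-blade product reordered to ascending indices, repeated generators contracted through their squares):
(-\frac{9}{2}) R2 = -18 e_{1} + \frac{9}{2} e_{2} + 9 e_{3}
(\frac{3}{2} e_{12}) R2 = -\frac{3}{2} e_{1} - 6 e_{2} - 3 e_{123}
(\frac{9}{5} e_{13}) R2 = \frac{18}{5} e_{1} - \frac{36}{5} e_{3} + \frac{9}{5} e_{123}
Summing the partial products and collecting blades:
Answer: -\frac{159}{10} e_{1} - \frac{3}{2} e_{2} + \frac{9}{5} e_{3} - \frac{6}{5} e_{123}
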